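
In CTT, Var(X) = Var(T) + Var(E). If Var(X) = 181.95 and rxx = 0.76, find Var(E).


var_true = rxx * var_obs = 0.76 * 181.95 = 138.282
var_error = var_obs - var_true
var_error = 181.95 - 138.282
var_error = 43.668

43.668


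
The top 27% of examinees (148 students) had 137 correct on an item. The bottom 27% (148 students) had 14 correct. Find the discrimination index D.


p_upper = 137/148 = 0.9257
p_lower = 14/148 = 0.0946
D = 0.9257 - 0.0946 = 0.8311

0.8311


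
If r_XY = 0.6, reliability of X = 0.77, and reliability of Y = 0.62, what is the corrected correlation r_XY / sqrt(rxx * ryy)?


r_corrected = rxy / sqrt(rxx * ryy)
= 0.6 / sqrt(0.77 * 0.62)
= 0.6 / sqrt(0.4774)
= 0.6 / 0.690941
r_corrected = 0.8684

0.8684


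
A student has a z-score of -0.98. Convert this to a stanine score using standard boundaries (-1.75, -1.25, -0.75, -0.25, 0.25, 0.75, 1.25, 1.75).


Stanine boundaries: [-1.75, -1.25, -0.75, -0.25, 0.25, 0.75, 1.25, 1.75]
z = -0.98
Check each boundary:
  z >= -1.75 -> could be stanine 2
  z >= -1.25 -> could be stanine 3
  z < -0.75
  z < -0.25
  z < 0.25
  z < 0.75
  z < 1.25
  z < 1.75
Highest qualifying boundary gives stanine = 3

3


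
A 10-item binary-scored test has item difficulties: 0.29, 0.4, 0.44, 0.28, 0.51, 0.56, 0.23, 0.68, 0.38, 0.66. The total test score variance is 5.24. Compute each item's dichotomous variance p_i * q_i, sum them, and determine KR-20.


For each item, compute p_i * q_i:
  Item 1: 0.29 * 0.71 = 0.2059
  Item 2: 0.4 * 0.6 = 0.24
  Item 3: 0.44 * 0.56 = 0.2464
  Item 4: 0.28 * 0.72 = 0.2016
  Item 5: 0.51 * 0.49 = 0.2499
  Item 6: 0.56 * 0.44 = 0.2464
  Item 7: 0.23 * 0.77 = 0.1771
  Item 8: 0.68 * 0.32 = 0.2176
  Item 9: 0.38 * 0.62 = 0.2356
  Item 10: 0.66 * 0.34 = 0.2244
Sum(p_i * q_i) = 0.2059 + 0.24 + 0.2464 + 0.2016 + 0.2499 + 0.2464 + 0.1771 + 0.2176 + 0.2356 + 0.2244 = 2.2449
KR-20 = (k/(k-1)) * (1 - Sum(p_i*q_i) / Var_total)
= (10/9) * (1 - 2.2449/5.24)
= 1.1111 * 0.5716
KR-20 = 0.6351

0.6351


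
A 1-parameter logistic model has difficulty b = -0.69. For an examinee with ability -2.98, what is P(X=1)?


theta - b = -2.98 - -0.69 = -2.29
exp(-(theta - b)) = exp(2.29) = 9.8749
P = 1 / (1 + 9.8749)
P = 0.092

0.092


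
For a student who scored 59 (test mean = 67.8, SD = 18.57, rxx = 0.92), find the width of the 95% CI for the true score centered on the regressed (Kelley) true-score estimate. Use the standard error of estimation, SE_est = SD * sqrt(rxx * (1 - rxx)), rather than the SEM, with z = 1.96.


True score estimate = 0.92*59 + 0.08*67.8 = 59.704
SE_est = SD * sqrt(rxx * (1 - rxx)) = 18.57 * sqrt(0.92 * 0.08) = 18.57 * sqrt(0.0736) = 5.037915
CI = T_est +/- z * SE_est, so width = 2 * z * SE_est = 2 * 1.96 * 5.037915
Width = 19.7486

19.7486


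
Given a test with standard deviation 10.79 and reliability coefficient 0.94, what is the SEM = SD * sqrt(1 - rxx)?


SEM = SD * sqrt(1 - rxx)
SEM = 10.79 * sqrt(1 - 0.94)
SEM = 10.79 * sqrt(0.06) = 10.79 * 0.244949
SEM = 2.643

2.643


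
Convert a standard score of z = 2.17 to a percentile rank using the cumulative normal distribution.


CDF(z) = 0.5 * (1 + erf(z/sqrt(2)))
erf(1.5344) = 0.97
CDF = 0.985
Percentile rank = 0.985 * 100 = 98.5

98.5


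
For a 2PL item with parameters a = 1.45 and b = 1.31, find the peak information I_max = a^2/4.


For 2PL, max info at theta = b = 1.31
I_max = a^2 / 4 = 1.45^2 / 4
= 2.1025 / 4
I_max = 0.5256

0.5256


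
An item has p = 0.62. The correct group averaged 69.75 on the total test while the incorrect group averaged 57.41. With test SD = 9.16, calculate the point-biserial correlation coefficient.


q = 1 - p = 0.38
rpb = ((M1 - M0) / SD) * sqrt(p * q)
rpb = ((69.75 - 57.41) / 9.16) * sqrt(0.62 * 0.38)
rpb = 0.6539

0.6539


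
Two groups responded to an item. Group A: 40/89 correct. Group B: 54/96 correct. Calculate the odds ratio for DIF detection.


Odds_A = 40/49 = 0.8163
Odds_B = 54/42 = 1.2857
OR = Odds_A / Odds_B = 0.8163 / 1.2857
Exactly, OR = (40 * 42) / (49 * 54) = 1680 / 2646
OR = 0.6349

0.6349


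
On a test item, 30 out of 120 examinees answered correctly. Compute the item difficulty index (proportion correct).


Item difficulty p = number correct / total examinees
p = 30 / 120
p = 0.25

0.25


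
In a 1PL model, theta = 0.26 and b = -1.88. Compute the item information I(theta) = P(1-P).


P = 1/(1+exp(-(0.26--1.88))) = 0.8947
I = P*(1-P) = 0.8947 * 0.1053
I = 0.0942

0.0942


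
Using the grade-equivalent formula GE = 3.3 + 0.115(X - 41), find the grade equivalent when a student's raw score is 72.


raw - median = 72 - 41 = 31
slope * diff = 0.115 * 31 = 3.565
GE = 3.3 + 3.565
GE = 6.865

6.865


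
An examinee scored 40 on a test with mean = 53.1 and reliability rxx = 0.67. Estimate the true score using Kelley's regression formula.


T_est = rxx * X + (1 - rxx) * mean
T_est = 0.67 * 40 + 0.33 * 53.1
T_est = 26.8 + 17.523
T_est = 44.323

44.323


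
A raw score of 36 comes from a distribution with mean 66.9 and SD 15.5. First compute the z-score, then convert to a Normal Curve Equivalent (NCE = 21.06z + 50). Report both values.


z = (X - mean) / SD = (36 - 66.9) / 15.5
z = -30.9 / 15.5
z = -1.9935
NCE = NCE = 21.06z + 50
Carry z at full precision (z = -30.9 / 15.5) into the conversion:
NCE = 21.06 * (-30.9 / 15.5) + 50 = -650.754 / 15.5 + 50
NCE = -41.9841 + 50
NCE = 8.0159

8.0159


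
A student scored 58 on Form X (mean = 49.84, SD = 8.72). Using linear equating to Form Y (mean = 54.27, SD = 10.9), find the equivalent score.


slope = SD_Y / SD_X = 10.9 / 8.72 ~ 1.25
intercept = mean_Y - slope * mean_X = 54.27 - (10.9 / 8.72) * 49.84 ~ -8.03
Y = slope * X + intercept. To avoid rounding drift from the rounded slope/intercept, evaluate the equivalent form Y = mean_Y + SD_Y * (X - mean_X) / SD_X at full precision:
Y = 54.27 + 10.9 * (58 - 49.84) / 8.72
Y = 54.27 + 10.9 * 8.16 / 8.72
Y = 54.27 + 88.944 / 8.72
Y = 54.27 + 10.2
Y = 64.47

64.47


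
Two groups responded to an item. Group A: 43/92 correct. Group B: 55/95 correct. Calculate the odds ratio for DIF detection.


Odds_A = 43/49 = 0.8776
Odds_B = 55/40 = 1.375
OR = Odds_A / Odds_B = 0.8776 / 1.375
Exactly, OR = (43 * 40) / (49 * 55) = 1720 / 2695
OR = 0.6382

0.6382


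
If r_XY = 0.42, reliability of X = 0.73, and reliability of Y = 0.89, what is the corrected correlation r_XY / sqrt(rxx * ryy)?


r_corrected = rxy / sqrt(rxx * ryy)
= 0.42 / sqrt(0.73 * 0.89)
= 0.42 / sqrt(0.6497)
= 0.42 / 0.80604
r_corrected = 0.5211

0.5211


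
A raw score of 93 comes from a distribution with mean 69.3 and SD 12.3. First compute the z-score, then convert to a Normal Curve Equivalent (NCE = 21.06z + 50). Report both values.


z = (X - mean) / SD = (93 - 69.3) / 12.3
z = 23.7 / 12.3
z = 1.9268
NCE = NCE = 21.06z + 50
Carry z at full precision (z = 23.7 / 12.3) into the conversion:
NCE = 21.06 * (23.7 / 12.3) + 50 = 499.122 / 12.3 + 50
NCE = 40.579 + 50
NCE = 90.579

90.579


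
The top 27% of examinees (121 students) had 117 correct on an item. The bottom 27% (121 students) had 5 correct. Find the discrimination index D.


p_upper = 117/121 = 0.9669
p_lower = 5/121 = 0.0413
D = 0.9669 - 0.0413 = 0.9256

0.9256


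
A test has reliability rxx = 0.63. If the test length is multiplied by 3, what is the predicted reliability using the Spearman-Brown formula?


r_new = (n * rxx) / (1 + (n-1) * rxx)
r_new = (3 * 0.63) / (1 + 2 * 0.63)
r_new = 1.89 / 2.26
r_new = 0.8363

0.8363


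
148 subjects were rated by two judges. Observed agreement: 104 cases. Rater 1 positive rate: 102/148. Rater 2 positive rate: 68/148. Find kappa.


P_o = 104/148 = 0.702703
P_e = (102*68 + 46*80) / 21904 = 0.48466
kappa = (P_o - P_e) / (1 - P_e)
kappa = (0.702703 - 0.48466) / (1 - 0.48466)
kappa = 0.4231

0.4231


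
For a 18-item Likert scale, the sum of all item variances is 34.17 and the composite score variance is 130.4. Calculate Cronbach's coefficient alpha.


alpha = (k/(k-1)) * (1 - sum(si^2)/s_total^2)
= (18/17) * (1 - 34.17/130.4)
alpha = 0.7814

0.7814


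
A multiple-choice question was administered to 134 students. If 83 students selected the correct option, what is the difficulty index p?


Item difficulty p = number correct / total examinees
p = 83 / 134
p = 0.6194

0.6194


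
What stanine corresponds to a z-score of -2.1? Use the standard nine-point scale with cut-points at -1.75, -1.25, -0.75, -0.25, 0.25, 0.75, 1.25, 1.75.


Stanine boundaries: [-1.75, -1.25, -0.75, -0.25, 0.25, 0.75, 1.25, 1.75]
z = -2.1
Check each boundary:
  z < -1.75
  z < -1.25
  z < -0.75
  z < -0.25
  z < 0.25
  z < 0.75
  z < 1.25
  z < 1.75
Highest qualifying boundary gives stanine = 1

1


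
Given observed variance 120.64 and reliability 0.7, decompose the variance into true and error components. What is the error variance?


var_true = rxx * var_obs = 0.7 * 120.64 = 84.448
var_error = var_obs - var_true
var_error = 120.64 - 84.448
var_error = 36.192

36.192


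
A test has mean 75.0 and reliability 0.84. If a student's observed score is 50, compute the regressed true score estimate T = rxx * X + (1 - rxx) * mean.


T_est = rxx * X + (1 - rxx) * mean
T_est = 0.84 * 50 + 0.16 * 75.0
T_est = 42.0 + 12.0
T_est = 54.0

54.0


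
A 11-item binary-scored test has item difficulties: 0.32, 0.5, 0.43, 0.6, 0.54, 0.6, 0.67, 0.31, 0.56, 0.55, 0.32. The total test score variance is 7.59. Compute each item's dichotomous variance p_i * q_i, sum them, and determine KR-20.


For each item, compute p_i * q_i:
  Item 1: 0.32 * 0.68 = 0.2176
  Item 2: 0.5 * 0.5 = 0.25
  Item 3: 0.43 * 0.57 = 0.2451
  Item 4: 0.6 * 0.4 = 0.24
  Item 5: 0.54 * 0.46 = 0.2484
  Item 6: 0.6 * 0.4 = 0.24
  Item 7: 0.67 * 0.33 = 0.2211
  Item 8: 0.31 * 0.69 = 0.2139
  Item 9: 0.56 * 0.44 = 0.2464
  Item 10: 0.55 * 0.45 = 0.2475
  Item 11: 0.32 * 0.68 = 0.2176
Sum(p_i * q_i) = 0.2176 + 0.25 + 0.2451 + 0.24 + 0.2484 + 0.24 + 0.2211 + 0.2139 + 0.2464 + 0.2475 + 0.2176 = 2.5876
KR-20 = (k/(k-1)) * (1 - Sum(p_i*q_i) / Var_total)
= (11/10) * (1 - 2.5876/7.59)
= 1.1 * 0.6591
KR-20 = 0.725

0.725


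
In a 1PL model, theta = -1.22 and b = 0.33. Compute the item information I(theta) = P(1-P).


P = 1/(1+exp(-(-1.22-0.33))) = 0.1751
I = P*(1-P) = 0.1751 * 0.8249
I = 0.1444

0.1444


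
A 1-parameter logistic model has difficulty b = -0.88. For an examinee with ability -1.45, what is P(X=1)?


theta - b = -1.45 - -0.88 = -0.57
exp(-(theta - b)) = exp(0.57) = 1.7683
P = 1 / (1 + 1.7683)
P = 0.3612

0.3612


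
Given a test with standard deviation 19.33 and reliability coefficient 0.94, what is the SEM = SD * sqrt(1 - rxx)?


SEM = SD * sqrt(1 - rxx)
SEM = 19.33 * sqrt(1 - 0.94)
SEM = 19.33 * sqrt(0.06) = 19.33 * 0.244949
SEM = 4.7349

4.7349


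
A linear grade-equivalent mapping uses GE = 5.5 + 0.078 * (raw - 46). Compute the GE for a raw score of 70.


raw - median = 70 - 46 = 24
slope * diff = 0.078 * 24 = 1.872
GE = 5.5 + 1.872
GE = 7.372

7.372


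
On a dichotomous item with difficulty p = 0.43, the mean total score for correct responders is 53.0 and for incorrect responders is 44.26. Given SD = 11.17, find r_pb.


q = 1 - p = 0.57
rpb = ((M1 - M0) / SD) * sqrt(p * q)
rpb = ((53.0 - 44.26) / 11.17) * sqrt(0.43 * 0.57)
rpb = 0.3874

0.3874


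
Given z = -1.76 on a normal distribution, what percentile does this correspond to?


CDF(z) = 0.5 * (1 + erf(z/sqrt(2)))
erf(-1.2445) = -0.9216
CDF = 0.0392
Percentile rank = 0.0392 * 100 = 3.92

3.92


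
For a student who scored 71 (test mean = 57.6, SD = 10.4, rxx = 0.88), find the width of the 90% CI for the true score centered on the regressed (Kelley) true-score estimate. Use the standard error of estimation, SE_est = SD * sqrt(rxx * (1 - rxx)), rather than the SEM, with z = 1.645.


True score estimate = 0.88*71 + 0.12*57.6 = 69.392
SE_est = SD * sqrt(rxx * (1 - rxx)) = 10.4 * sqrt(0.88 * 0.12) = 10.4 * sqrt(0.1056) = 3.3796
CI = T_est +/- z * SE_est, so width = 2 * z * SE_est = 2 * 1.645 * 3.3796
Width = 11.1189

11.1189


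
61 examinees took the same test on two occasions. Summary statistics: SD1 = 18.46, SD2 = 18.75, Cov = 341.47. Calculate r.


r = cov(X,Y) / (SD_X * SD_Y)
r = 341.47 / (18.46 * 18.75)
r = 341.47 / 346.125
r = 0.9866

0.9866


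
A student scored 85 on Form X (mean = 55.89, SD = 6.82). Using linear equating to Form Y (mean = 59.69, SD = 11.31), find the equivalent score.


slope = SD_Y / SD_X = 11.31 / 6.82 ~ 1.6584
intercept = mean_Y - slope * mean_X = 59.69 - (11.31 / 6.82) * 55.89 ~ -32.9956
Y = slope * X + intercept. To avoid rounding drift from the rounded slope/intercept, evaluate the equivalent form Y = mean_Y + SD_Y * (X - mean_X) / SD_X at full precision:
Y = 59.69 + 11.31 * (85 - 55.89) / 6.82
Y = 59.69 + 11.31 * 29.11 / 6.82
Y = 59.69 + 329.2341 / 6.82
Y = 59.69 + 48.2748
Y = 107.9648

107.9648


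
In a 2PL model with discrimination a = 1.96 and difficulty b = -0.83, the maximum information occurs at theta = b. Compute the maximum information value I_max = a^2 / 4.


For 2PL, max info at theta = b = -0.83
I_max = a^2 / 4 = 1.96^2 / 4
= 3.8416 / 4
I_max = 0.9604

0.9604


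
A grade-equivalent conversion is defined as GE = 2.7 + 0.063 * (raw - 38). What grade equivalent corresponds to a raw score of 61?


raw - median = 61 - 38 = 23
slope * diff = 0.063 * 23 = 1.449
GE = 2.7 + 1.449
GE = 4.149

4.149


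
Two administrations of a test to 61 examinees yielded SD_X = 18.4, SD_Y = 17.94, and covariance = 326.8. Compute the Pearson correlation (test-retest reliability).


r = cov(X,Y) / (SD_X * SD_Y)
r = 326.8 / (18.4 * 17.94)
r = 326.8 / 330.096
r = 0.99

0.99


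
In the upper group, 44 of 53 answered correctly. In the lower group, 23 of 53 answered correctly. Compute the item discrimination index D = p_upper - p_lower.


p_upper = 44/53 = 0.8302
p_lower = 23/53 = 0.434
D = 0.8302 - 0.434 = 0.3962

0.3962


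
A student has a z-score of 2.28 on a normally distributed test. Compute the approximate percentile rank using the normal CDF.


CDF(z) = 0.5 * (1 + erf(z/sqrt(2)))
erf(1.6122) = 0.9774
CDF = 0.9887
Percentile rank = 0.9887 * 100 = 98.87

98.87


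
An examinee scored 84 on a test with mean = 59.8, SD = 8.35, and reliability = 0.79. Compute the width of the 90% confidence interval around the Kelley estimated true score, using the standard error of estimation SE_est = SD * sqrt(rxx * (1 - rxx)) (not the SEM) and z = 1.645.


True score estimate = 0.79*84 + 0.21*59.8 = 78.918
SE_est = SD * sqrt(rxx * (1 - rxx)) = 8.35 * sqrt(0.79 * 0.21) = 8.35 * sqrt(0.1659) = 3.401024
CI = T_est +/- z * SE_est, so width = 2 * z * SE_est = 2 * 1.645 * 3.401024
Width = 11.1894

11.1894


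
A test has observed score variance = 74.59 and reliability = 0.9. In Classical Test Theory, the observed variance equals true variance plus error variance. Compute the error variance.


var_true = rxx * var_obs = 0.9 * 74.59 = 67.131
var_error = var_obs - var_true
var_error = 74.59 - 67.131
var_error = 7.459

7.459


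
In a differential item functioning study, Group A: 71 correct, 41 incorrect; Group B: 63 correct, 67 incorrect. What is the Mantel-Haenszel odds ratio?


Odds_A = 71/41 = 1.7317
Odds_B = 63/67 = 0.9403
OR = Odds_A / Odds_B = 1.7317 / 0.9403
Exactly, OR = (71 * 67) / (41 * 63) = 4757 / 2583
OR = 1.8417

1.8417


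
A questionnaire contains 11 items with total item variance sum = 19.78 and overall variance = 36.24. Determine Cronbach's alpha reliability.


alpha = (k/(k-1)) * (1 - sum(si^2)/s_total^2)
= (11/10) * (1 - 19.78/36.24)
alpha = 0.4996

0.4996


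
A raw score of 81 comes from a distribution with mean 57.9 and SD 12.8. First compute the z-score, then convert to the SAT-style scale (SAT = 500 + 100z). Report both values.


z = (X - mean) / SD = (81 - 57.9) / 12.8
z = 23.1 / 12.8
z = 1.8047
SAT-scale = SAT = 500 + 100z
Carry z at full precision (z = 23.1 / 12.8) into the conversion:
SAT-scale = 500 + 100 * (23.1 / 12.8) = 500 + 2310 / 12.8
SAT-scale = 500 + 180.4688
SAT-scale = 680.4688

680.4688


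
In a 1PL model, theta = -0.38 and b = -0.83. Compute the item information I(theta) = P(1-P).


P = 1/(1+exp(-(-0.38--0.83))) = 0.6106
I = P*(1-P) = 0.6106 * 0.3894
I = 0.2378

0.2378


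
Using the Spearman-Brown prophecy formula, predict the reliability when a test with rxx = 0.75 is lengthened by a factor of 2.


r_new = (n * rxx) / (1 + (n-1) * rxx)
r_new = (2 * 0.75) / (1 + 1 * 0.75)
r_new = 1.5 / 1.75
r_new = 0.8571

0.8571


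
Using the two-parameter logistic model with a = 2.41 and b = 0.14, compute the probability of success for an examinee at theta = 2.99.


a*(theta - b) = 2.41 * (2.99 - 0.14) = 6.8685
exp(-6.8685) = 0.001
P = 1 / (1 + 0.001)
P = 0.999

0.999


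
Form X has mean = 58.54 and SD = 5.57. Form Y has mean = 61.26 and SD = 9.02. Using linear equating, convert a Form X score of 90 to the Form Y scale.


slope = SD_Y / SD_X = 9.02 / 5.57 ~ 1.6194
intercept = mean_Y - slope * mean_X = 61.26 - (9.02 / 5.57) * 58.54 ~ -33.5391
Y = slope * X + intercept. To avoid rounding drift from the rounded slope/intercept, evaluate the equivalent form Y = mean_Y + SD_Y * (X - mean_X) / SD_X at full precision:
Y = 61.26 + 9.02 * (90 - 58.54) / 5.57
Y = 61.26 + 9.02 * 31.46 / 5.57
Y = 61.26 + 283.7692 / 5.57
Y = 61.26 + 50.946
Y = 112.206

112.206


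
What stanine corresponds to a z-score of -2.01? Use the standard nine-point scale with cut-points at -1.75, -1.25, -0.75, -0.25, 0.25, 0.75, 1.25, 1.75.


Stanine boundaries: [-1.75, -1.25, -0.75, -0.25, 0.25, 0.75, 1.25, 1.75]
z = -2.01
Check each boundary:
  z < -1.75
  z < -1.25
  z < -0.75
  z < -0.25
  z < 0.25
  z < 0.75
  z < 1.25
  z < 1.75
Highest qualifying boundary gives stanine = 1

1


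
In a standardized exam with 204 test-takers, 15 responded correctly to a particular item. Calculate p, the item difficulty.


Item difficulty p = number correct / total examinees
p = 15 / 204
p = 0.0735

0.0735


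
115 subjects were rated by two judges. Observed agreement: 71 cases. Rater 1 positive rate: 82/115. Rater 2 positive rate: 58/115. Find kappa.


P_o = 71/115 = 0.617391
P_e = (82*58 + 33*57) / 13225 = 0.501853
kappa = (P_o - P_e) / (1 - P_e)
kappa = (0.617391 - 0.501853) / (1 - 0.501853)
kappa = 0.2319

0.2319


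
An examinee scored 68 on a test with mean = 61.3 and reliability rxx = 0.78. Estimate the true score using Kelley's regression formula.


T_est = rxx * X + (1 - rxx) * mean
T_est = 0.78 * 68 + 0.22 * 61.3
T_est = 53.04 + 13.486
T_est = 66.526

66.526


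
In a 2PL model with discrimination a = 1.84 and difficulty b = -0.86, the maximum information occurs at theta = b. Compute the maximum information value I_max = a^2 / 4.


For 2PL, max info at theta = b = -0.86
I_max = a^2 / 4 = 1.84^2 / 4
= 3.3856 / 4
I_max = 0.8464

0.8464


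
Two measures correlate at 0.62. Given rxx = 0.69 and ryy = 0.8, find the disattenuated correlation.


r_corrected = rxy / sqrt(rxx * ryy)
= 0.62 / sqrt(0.69 * 0.8)
= 0.62 / sqrt(0.552)
= 0.62 / 0.742967
r_corrected = 0.8345

0.8345


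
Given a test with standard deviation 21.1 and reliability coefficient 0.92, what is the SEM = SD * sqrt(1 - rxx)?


SEM = SD * sqrt(1 - rxx)
SEM = 21.1 * sqrt(1 - 0.92)
SEM = 21.1 * sqrt(0.08) = 21.1 * 0.282843
SEM = 5.968

5.968


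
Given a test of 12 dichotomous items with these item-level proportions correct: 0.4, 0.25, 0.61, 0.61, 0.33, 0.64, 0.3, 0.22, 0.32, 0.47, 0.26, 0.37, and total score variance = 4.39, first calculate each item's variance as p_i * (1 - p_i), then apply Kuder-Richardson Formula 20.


For each item, compute p_i * q_i:
  Item 1: 0.4 * 0.6 = 0.24
  Item 2: 0.25 * 0.75 = 0.1875
  Item 3: 0.61 * 0.39 = 0.2379
  Item 4: 0.61 * 0.39 = 0.2379
  Item 5: 0.33 * 0.67 = 0.2211
  Item 6: 0.64 * 0.36 = 0.2304
  Item 7: 0.3 * 0.7 = 0.21
  Item 8: 0.22 * 0.78 = 0.1716
  Item 9: 0.32 * 0.68 = 0.2176
  Item 10: 0.47 * 0.53 = 0.2491
  Item 11: 0.26 * 0.74 = 0.1924
  Item 12: 0.37 * 0.63 = 0.2331
Sum(p_i * q_i) = 0.24 + 0.1875 + 0.2379 + 0.2379 + 0.2211 + 0.2304 + 0.21 + 0.1716 + 0.2176 + 0.2491 + 0.1924 + 0.2331 = 2.6286
KR-20 = (k/(k-1)) * (1 - Sum(p_i*q_i) / Var_total)
= (12/11) * (1 - 2.6286/4.39)
= 1.0909 * 0.4012
KR-20 = 0.4377

0.4377


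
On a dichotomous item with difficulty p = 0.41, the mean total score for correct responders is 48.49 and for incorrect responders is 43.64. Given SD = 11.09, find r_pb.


q = 1 - p = 0.59
rpb = ((M1 - M0) / SD) * sqrt(p * q)
rpb = ((48.49 - 43.64) / 11.09) * sqrt(0.41 * 0.59)
rpb = 0.2151

0.2151


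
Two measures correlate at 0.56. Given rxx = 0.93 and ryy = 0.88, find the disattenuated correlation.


r_corrected = rxy / sqrt(rxx * ryy)
= 0.56 / sqrt(0.93 * 0.88)
= 0.56 / sqrt(0.8184)
= 0.56 / 0.904655
r_corrected = 0.619

0.619


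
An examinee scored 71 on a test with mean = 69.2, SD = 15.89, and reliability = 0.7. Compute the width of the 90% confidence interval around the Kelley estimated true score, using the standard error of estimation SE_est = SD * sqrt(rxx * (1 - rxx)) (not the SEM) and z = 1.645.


True score estimate = 0.7*71 + 0.3*69.2 = 70.46
SE_est = SD * sqrt(rxx * (1 - rxx)) = 15.89 * sqrt(0.7 * 0.3) = 15.89 * sqrt(0.21) = 7.281713
CI = T_est +/- z * SE_est, so width = 2 * z * SE_est = 2 * 1.645 * 7.281713
Width = 23.9568

23.9568


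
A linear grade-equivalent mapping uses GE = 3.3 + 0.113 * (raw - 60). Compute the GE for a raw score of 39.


raw - median = 39 - 60 = -21
slope * diff = 0.113 * -21 = -2.373
GE = 3.3 + -2.373
GE = 0.927

0.927


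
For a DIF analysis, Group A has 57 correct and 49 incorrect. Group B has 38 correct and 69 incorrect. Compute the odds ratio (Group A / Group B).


Odds_A = 57/49 = 1.1633
Odds_B = 38/69 = 0.5507
OR = Odds_A / Odds_B = 1.1633 / 0.5507
Exactly, OR = (57 * 69) / (49 * 38) = 3933 / 1862
OR = 2.1122

2.1122


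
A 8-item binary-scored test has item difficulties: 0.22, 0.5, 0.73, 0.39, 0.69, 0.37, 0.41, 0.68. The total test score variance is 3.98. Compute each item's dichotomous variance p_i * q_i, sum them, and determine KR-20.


For each item, compute p_i * q_i:
  Item 1: 0.22 * 0.78 = 0.1716
  Item 2: 0.5 * 0.5 = 0.25
  Item 3: 0.73 * 0.27 = 0.1971
  Item 4: 0.39 * 0.61 = 0.2379
  Item 5: 0.69 * 0.31 = 0.2139
  Item 6: 0.37 * 0.63 = 0.2331
  Item 7: 0.41 * 0.59 = 0.2419
  Item 8: 0.68 * 0.32 = 0.2176
Sum(p_i * q_i) = 0.1716 + 0.25 + 0.1971 + 0.2379 + 0.2139 + 0.2331 + 0.2419 + 0.2176 = 1.7631
KR-20 = (k/(k-1)) * (1 - Sum(p_i*q_i) / Var_total)
= (8/7) * (1 - 1.7631/3.98)
= 1.1429 * 0.557
KR-20 = 0.6366

0.6366


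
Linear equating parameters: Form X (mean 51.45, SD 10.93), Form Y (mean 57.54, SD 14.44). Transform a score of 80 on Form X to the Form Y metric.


slope = SD_Y / SD_X = 14.44 / 10.93 ~ 1.3211
intercept = mean_Y - slope * mean_X = 57.54 - (14.44 / 10.93) * 51.45 ~ -10.4324
Y = slope * X + intercept. To avoid rounding drift from the rounded slope/intercept, evaluate the equivalent form Y = mean_Y + SD_Y * (X - mean_X) / SD_X at full precision:
Y = 57.54 + 14.44 * (80 - 51.45) / 10.93
Y = 57.54 + 14.44 * 28.55 / 10.93
Y = 57.54 + 412.262 / 10.93
Y = 57.54 + 37.7184
Y = 95.2584

95.2584


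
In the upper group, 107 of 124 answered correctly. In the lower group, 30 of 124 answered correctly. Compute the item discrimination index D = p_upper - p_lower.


p_upper = 107/124 = 0.8629
p_lower = 30/124 = 0.2419
D = 0.8629 - 0.2419 = 0.621

0.621


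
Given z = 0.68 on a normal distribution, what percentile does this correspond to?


CDF(z) = 0.5 * (1 + erf(z/sqrt(2)))
erf(0.4808) = 0.5035
CDF = 0.7517
Percentile rank = 0.7517 * 100 = 75.17

75.17


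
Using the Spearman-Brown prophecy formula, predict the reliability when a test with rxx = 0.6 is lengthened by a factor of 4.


r_new = (n * rxx) / (1 + (n-1) * rxx)
r_new = (4 * 0.6) / (1 + 3 * 0.6)
r_new = 2.4 / 2.8
r_new = 0.8571

0.8571


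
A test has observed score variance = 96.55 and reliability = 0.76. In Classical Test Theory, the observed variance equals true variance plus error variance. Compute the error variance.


var_true = rxx * var_obs = 0.76 * 96.55 = 73.378
var_error = var_obs - var_true
var_error = 96.55 - 73.378
var_error = 23.172

23.172


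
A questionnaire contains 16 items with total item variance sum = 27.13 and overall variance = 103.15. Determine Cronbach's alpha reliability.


alpha = (k/(k-1)) * (1 - sum(si^2)/s_total^2)
= (16/15) * (1 - 27.13/103.15)
alpha = 0.7861

0.7861


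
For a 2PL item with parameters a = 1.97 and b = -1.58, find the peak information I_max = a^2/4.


For 2PL, max info at theta = b = -1.58
I_max = a^2 / 4 = 1.97^2 / 4
= 3.8809 / 4
I_max = 0.9702

0.9702


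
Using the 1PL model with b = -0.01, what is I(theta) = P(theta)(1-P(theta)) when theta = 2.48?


P = 1/(1+exp(-(2.48--0.01))) = 0.9234
I = P*(1-P) = 0.9234 * 0.0766
I = 0.0707

0.0707


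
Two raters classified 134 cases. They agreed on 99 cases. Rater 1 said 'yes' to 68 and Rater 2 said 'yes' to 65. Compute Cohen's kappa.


P_o = 99/134 = 0.738806
P_e = (68*65 + 66*69) / 17956 = 0.499777
kappa = (P_o - P_e) / (1 - P_e)
kappa = (0.738806 - 0.499777) / (1 - 0.499777)
kappa = 0.4778

0.4778


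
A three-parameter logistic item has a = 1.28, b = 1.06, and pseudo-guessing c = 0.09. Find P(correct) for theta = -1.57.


logit = 1.28*(-1.57 - 1.06) = -3.3664
P* = 1/(1 + exp(--3.3664)) = 0.0334
P = 0.09 + (1 - 0.09) * 0.0334
P = 0.1204

0.1204


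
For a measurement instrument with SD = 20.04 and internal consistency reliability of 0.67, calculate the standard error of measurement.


SEM = SD * sqrt(1 - rxx)
SEM = 20.04 * sqrt(1 - 0.67)
SEM = 20.04 * sqrt(0.33) = 20.04 * 0.574456
SEM = 11.5121

11.5121


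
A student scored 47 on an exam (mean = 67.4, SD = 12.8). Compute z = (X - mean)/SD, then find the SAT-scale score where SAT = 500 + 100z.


z = (X - mean) / SD = (47 - 67.4) / 12.8
z = -20.4 / 12.8
z = -1.5937
SAT-scale = SAT = 500 + 100z
Carry z at full precision (z = -20.4 / 12.8) into the conversion:
SAT-scale = 500 + 100 * (-20.4 / 12.8) = 500 + -2040 / 12.8
SAT-scale = 500 + -159.375
SAT-scale = 340.625

340.625


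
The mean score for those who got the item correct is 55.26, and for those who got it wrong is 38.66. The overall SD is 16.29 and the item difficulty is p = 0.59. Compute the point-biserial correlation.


q = 1 - p = 0.41
rpb = ((M1 - M0) / SD) * sqrt(p * q)
rpb = ((55.26 - 38.66) / 16.29) * sqrt(0.59 * 0.41)
rpb = 0.5012

0.5012


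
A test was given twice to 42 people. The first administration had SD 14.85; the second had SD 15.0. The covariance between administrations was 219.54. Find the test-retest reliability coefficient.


r = cov(X,Y) / (SD_X * SD_Y)
r = 219.54 / (14.85 * 15.0)
r = 219.54 / 222.75
r = 0.9856

0.9856


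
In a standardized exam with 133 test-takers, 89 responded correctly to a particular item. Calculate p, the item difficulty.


Item difficulty p = number correct / total examinees
p = 89 / 133
p = 0.6692

0.6692


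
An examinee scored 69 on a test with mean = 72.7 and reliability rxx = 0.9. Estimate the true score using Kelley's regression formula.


T_est = rxx * X + (1 - rxx) * mean
T_est = 0.9 * 69 + 0.1 * 72.7
T_est = 62.1 + 7.27
T_est = 69.37

69.37


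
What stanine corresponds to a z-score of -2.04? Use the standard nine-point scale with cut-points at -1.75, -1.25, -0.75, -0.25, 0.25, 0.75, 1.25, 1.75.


Stanine boundaries: [-1.75, -1.25, -0.75, -0.25, 0.25, 0.75, 1.25, 1.75]
z = -2.04
Check each boundary:
  z < -1.75
  z < -1.25
  z < -0.75
  z < -0.25
  z < 0.25
  z < 0.75
  z < 1.25
  z < 1.75
Highest qualifying boundary gives stanine = 1

1


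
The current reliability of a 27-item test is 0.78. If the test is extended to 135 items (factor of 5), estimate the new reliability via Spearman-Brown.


r_new = (n * rxx) / (1 + (n-1) * rxx)
r_new = (5 * 0.78) / (1 + 4 * 0.78)
r_new = 3.9 / 4.12
r_new = 0.9466

0.9466


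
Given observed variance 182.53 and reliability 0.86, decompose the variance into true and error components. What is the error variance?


var_true = rxx * var_obs = 0.86 * 182.53 = 156.9758
var_error = var_obs - var_true
var_error = 182.53 - 156.9758
var_error = 25.5542

25.5542


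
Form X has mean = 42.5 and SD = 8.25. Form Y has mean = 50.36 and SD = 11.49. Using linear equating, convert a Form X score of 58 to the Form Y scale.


slope = SD_Y / SD_X = 11.49 / 8.25 ~ 1.3927
intercept = mean_Y - slope * mean_X = 50.36 - (11.49 / 8.25) * 42.5 ~ -8.8309
Y = slope * X + intercept. To avoid rounding drift from the rounded slope/intercept, evaluate the equivalent form Y = mean_Y + SD_Y * (X - mean_X) / SD_X at full precision:
Y = 50.36 + 11.49 * (58 - 42.5) / 8.25
Y = 50.36 + 11.49 * 15.5 / 8.25
Y = 50.36 + 178.095 / 8.25
Y = 50.36 + 21.5873
Y = 71.9473

71.9473


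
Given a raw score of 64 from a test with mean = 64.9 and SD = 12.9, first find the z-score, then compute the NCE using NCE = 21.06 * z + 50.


z = (X - mean) / SD = (64 - 64.9) / 12.9
z = -0.9 / 12.9
z = -0.0698
NCE = NCE = 21.06z + 50
Carry z at full precision (z = -0.9 / 12.9) into the conversion:
NCE = 21.06 * (-0.9 / 12.9) + 50 = -18.954 / 12.9 + 50
NCE = -1.4693 + 50
NCE = 48.5307

48.5307


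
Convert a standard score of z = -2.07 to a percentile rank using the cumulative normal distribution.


CDF(z) = 0.5 * (1 + erf(z/sqrt(2)))
erf(-1.4637) = -0.9615
CDF = 0.0192
Percentile rank = 0.0192 * 100 = 1.92

1.92


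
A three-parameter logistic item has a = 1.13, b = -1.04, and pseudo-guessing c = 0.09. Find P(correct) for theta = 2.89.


logit = 1.13*(2.89 - -1.04) = 4.4409
P* = 1/(1 + exp(-4.4409)) = 0.9884
P = 0.09 + (1 - 0.09) * 0.9884
P = 0.9894

0.9894


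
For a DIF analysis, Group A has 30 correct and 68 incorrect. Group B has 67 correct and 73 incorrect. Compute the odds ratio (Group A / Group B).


Odds_A = 30/68 = 0.4412
Odds_B = 67/73 = 0.9178
OR = Odds_A / Odds_B = 0.4412 / 0.9178
Exactly, OR = (30 * 73) / (68 * 67) = 2190 / 4556
OR = 0.4807

0.4807


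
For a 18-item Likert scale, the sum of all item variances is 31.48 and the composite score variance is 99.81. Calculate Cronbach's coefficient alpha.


alpha = (k/(k-1)) * (1 - sum(si^2)/s_total^2)
= (18/17) * (1 - 31.48/99.81)
alpha = 0.7249

0.7249


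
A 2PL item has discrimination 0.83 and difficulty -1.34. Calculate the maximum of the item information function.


For 2PL, max info at theta = b = -1.34
I_max = a^2 / 4 = 0.83^2 / 4
= 0.6889 / 4
I_max = 0.1722

0.1722


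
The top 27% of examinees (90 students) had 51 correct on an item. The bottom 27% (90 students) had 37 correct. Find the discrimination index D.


p_upper = 51/90 = 0.5667
p_lower = 37/90 = 0.4111
D = 0.5667 - 0.4111 = 0.1556

0.1556


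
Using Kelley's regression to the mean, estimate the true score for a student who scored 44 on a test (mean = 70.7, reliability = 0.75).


T_est = rxx * X + (1 - rxx) * mean
T_est = 0.75 * 44 + 0.25 * 70.7
T_est = 33.0 + 17.675
T_est = 50.675

50.675


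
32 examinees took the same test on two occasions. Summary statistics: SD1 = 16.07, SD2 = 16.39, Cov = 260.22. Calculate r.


r = cov(X,Y) / (SD_X * SD_Y)
r = 260.22 / (16.07 * 16.39)
r = 260.22 / 263.3873
r = 0.988

0.988


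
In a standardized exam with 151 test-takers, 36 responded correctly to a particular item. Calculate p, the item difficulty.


Item difficulty p = number correct / total examinees
p = 36 / 151
p = 0.2384

0.2384


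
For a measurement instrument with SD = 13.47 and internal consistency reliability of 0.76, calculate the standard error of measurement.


SEM = SD * sqrt(1 - rxx)
SEM = 13.47 * sqrt(1 - 0.76)
SEM = 13.47 * sqrt(0.24) = 13.47 * 0.489898
SEM = 6.5989

6.5989


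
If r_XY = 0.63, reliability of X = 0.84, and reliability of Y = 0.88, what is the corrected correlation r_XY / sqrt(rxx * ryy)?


r_corrected = rxy / sqrt(rxx * ryy)
= 0.63 / sqrt(0.84 * 0.88)
= 0.63 / sqrt(0.7392)
= 0.63 / 0.859767
r_corrected = 0.7328

0.7328


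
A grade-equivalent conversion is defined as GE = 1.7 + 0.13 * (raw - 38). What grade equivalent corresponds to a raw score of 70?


raw - median = 70 - 38 = 32
slope * diff = 0.13 * 32 = 4.16
GE = 1.7 + 4.16
GE = 5.86

5.86


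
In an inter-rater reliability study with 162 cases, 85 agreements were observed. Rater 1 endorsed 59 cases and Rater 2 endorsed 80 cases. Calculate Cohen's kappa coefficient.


P_o = 85/162 = 0.524691
P_e = (59*80 + 103*82) / 26244 = 0.501677
kappa = (P_o - P_e) / (1 - P_e)
kappa = (0.524691 - 0.501677) / (1 - 0.501677)
kappa = 0.0462

0.0462


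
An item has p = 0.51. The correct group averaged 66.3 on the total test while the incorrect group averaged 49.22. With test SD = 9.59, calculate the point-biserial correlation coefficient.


q = 1 - p = 0.49
rpb = ((M1 - M0) / SD) * sqrt(p * q)
rpb = ((66.3 - 49.22) / 9.59) * sqrt(0.51 * 0.49)
rpb = 0.8903

0.8903


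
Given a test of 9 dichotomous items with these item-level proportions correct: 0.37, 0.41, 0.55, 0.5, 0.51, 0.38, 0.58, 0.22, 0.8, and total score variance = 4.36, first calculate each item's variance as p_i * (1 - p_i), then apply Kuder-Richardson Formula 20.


For each item, compute p_i * q_i:
  Item 1: 0.37 * 0.63 = 0.2331
  Item 2: 0.41 * 0.59 = 0.2419
  Item 3: 0.55 * 0.45 = 0.2475
  Item 4: 0.5 * 0.5 = 0.25
  Item 5: 0.51 * 0.49 = 0.2499
  Item 6: 0.38 * 0.62 = 0.2356
  Item 7: 0.58 * 0.42 = 0.2436
  Item 8: 0.22 * 0.78 = 0.1716
  Item 9: 0.8 * 0.2 = 0.16
Sum(p_i * q_i) = 0.2331 + 0.2419 + 0.2475 + 0.25 + 0.2499 + 0.2356 + 0.2436 + 0.1716 + 0.16 = 2.0332
KR-20 = (k/(k-1)) * (1 - Sum(p_i*q_i) / Var_total)
= (9/8) * (1 - 2.0332/4.36)
= 1.125 * 0.5337
KR-20 = 0.6004

0.6004


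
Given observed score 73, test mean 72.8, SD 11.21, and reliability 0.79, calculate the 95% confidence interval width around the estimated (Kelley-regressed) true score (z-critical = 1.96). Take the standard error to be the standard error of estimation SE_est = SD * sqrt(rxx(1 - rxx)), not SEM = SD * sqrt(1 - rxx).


True score estimate = 0.79*73 + 0.21*72.8 = 72.958
SE_est = SD * sqrt(rxx * (1 - rxx)) = 11.21 * sqrt(0.79 * 0.21) = 11.21 * sqrt(0.1659) = 4.565925
CI = T_est +/- z * SE_est, so width = 2 * z * SE_est = 2 * 1.96 * 4.565925
Width = 17.8984

17.8984


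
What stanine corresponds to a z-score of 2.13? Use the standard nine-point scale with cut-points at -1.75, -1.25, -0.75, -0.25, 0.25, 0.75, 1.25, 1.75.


Stanine boundaries: [-1.75, -1.25, -0.75, -0.25, 0.25, 0.75, 1.25, 1.75]
z = 2.13
Check each boundary:
  z >= -1.75 -> could be stanine 2
  z >= -1.25 -> could be stanine 3
  z >= -0.75 -> could be stanine 4
  z >= -0.25 -> could be stanine 5
  z >= 0.25 -> could be stanine 6
  z >= 0.75 -> could be stanine 7
  z >= 1.25 -> could be stanine 8
  z >= 1.75 -> could be stanine 9
Highest qualifying boundary gives stanine = 9

9


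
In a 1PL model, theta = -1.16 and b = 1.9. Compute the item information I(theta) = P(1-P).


P = 1/(1+exp(-(-1.16-1.9))) = 0.0448
I = P*(1-P) = 0.0448 * 0.9552
I = 0.0428

0.0428


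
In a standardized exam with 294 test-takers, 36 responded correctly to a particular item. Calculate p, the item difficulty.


Item difficulty p = number correct / total examinees
p = 36 / 294
p = 0.1224

0.1224


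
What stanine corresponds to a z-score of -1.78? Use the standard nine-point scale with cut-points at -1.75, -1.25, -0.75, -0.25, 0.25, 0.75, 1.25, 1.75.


Stanine boundaries: [-1.75, -1.25, -0.75, -0.25, 0.25, 0.75, 1.25, 1.75]
z = -1.78
Check each boundary:
  z < -1.75
  z < -1.25
  z < -0.75
  z < -0.25
  z < 0.25
  z < 0.75
  z < 1.25
  z < 1.75
Highest qualifying boundary gives stanine = 1

1


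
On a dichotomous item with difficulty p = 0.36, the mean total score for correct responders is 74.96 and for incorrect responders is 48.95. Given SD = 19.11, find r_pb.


q = 1 - p = 0.64
rpb = ((M1 - M0) / SD) * sqrt(p * q)
rpb = ((74.96 - 48.95) / 19.11) * sqrt(0.36 * 0.64)
rpb = 0.6533

0.6533


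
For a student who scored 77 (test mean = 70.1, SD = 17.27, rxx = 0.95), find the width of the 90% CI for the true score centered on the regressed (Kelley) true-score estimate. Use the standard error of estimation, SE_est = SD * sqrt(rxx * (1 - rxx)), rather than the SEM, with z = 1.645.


True score estimate = 0.95*77 + 0.05*70.1 = 76.655
SE_est = SD * sqrt(rxx * (1 - rxx)) = 17.27 * sqrt(0.95 * 0.05) = 17.27 * sqrt(0.0475) = 3.763909
CI = T_est +/- z * SE_est, so width = 2 * z * SE_est = 2 * 1.645 * 3.763909
Width = 12.3833

12.3833


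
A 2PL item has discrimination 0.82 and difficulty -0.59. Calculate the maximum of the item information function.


For 2PL, max info at theta = b = -0.59
I_max = a^2 / 4 = 0.82^2 / 4
= 0.6724 / 4
I_max = 0.1681

0.1681


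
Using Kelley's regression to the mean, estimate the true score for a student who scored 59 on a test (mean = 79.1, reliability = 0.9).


T_est = rxx * X + (1 - rxx) * mean
T_est = 0.9 * 59 + 0.1 * 79.1
T_est = 53.1 + 7.91
T_est = 61.01

61.01


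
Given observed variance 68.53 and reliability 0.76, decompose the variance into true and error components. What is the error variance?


var_true = rxx * var_obs = 0.76 * 68.53 = 52.0828
var_error = var_obs - var_true
var_error = 68.53 - 52.0828
var_error = 16.4472

16.4472


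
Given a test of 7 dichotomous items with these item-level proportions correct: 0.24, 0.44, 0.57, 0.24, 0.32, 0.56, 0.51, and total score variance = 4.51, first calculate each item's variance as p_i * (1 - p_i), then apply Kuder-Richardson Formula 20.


For each item, compute p_i * q_i:
  Item 1: 0.24 * 0.76 = 0.1824
  Item 2: 0.44 * 0.56 = 0.2464
  Item 3: 0.57 * 0.43 = 0.2451
  Item 4: 0.24 * 0.76 = 0.1824
  Item 5: 0.32 * 0.68 = 0.2176
  Item 6: 0.56 * 0.44 = 0.2464
  Item 7: 0.51 * 0.49 = 0.2499
Sum(p_i * q_i) = 0.1824 + 0.2464 + 0.2451 + 0.1824 + 0.2176 + 0.2464 + 0.2499 = 1.5702
KR-20 = (k/(k-1)) * (1 - Sum(p_i*q_i) / Var_total)
= (7/6) * (1 - 1.5702/4.51)
= 1.1667 * 0.6518
KR-20 = 0.7605

0.7605


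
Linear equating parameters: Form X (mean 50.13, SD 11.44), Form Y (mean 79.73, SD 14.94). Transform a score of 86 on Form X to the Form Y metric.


slope = SD_Y / SD_X = 14.94 / 11.44 ~ 1.3059
intercept = mean_Y - slope * mean_X = 79.73 - (14.94 / 11.44) * 50.13 ~ 14.263
Y = slope * X + intercept. To avoid rounding drift from the rounded slope/intercept, evaluate the equivalent form Y = mean_Y + SD_Y * (X - mean_X) / SD_X at full precision:
Y = 79.73 + 14.94 * (86 - 50.13) / 11.44
Y = 79.73 + 14.94 * 35.87 / 11.44
Y = 79.73 + 535.8978 / 11.44
Y = 79.73 + 46.8442
Y = 126.5742

126.5742


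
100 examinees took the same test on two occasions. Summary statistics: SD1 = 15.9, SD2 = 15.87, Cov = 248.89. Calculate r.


r = cov(X,Y) / (SD_X * SD_Y)
r = 248.89 / (15.9 * 15.87)
r = 248.89 / 252.333
r = 0.9864

0.9864


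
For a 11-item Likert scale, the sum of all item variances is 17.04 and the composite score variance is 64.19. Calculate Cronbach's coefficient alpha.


alpha = (k/(k-1)) * (1 - sum(si^2)/s_total^2)
= (11/10) * (1 - 17.04/64.19)
alpha = 0.808

0.808


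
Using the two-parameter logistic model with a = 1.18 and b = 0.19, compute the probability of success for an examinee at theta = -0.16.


a*(theta - b) = 1.18 * (-0.16 - 0.19) = -0.413
exp(--0.413) = 1.5113
P = 1 / (1 + 1.5113)
P = 0.3982

0.3982


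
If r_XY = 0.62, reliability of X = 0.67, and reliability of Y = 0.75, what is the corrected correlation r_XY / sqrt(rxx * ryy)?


r_corrected = rxy / sqrt(rxx * ryy)
= 0.62 / sqrt(0.67 * 0.75)
= 0.62 / sqrt(0.5025)
= 0.62 / 0.708872
r_corrected = 0.8746

0.8746


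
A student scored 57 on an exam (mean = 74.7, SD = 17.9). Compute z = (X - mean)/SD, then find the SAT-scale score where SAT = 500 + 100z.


z = (X - mean) / SD = (57 - 74.7) / 17.9
z = -17.7 / 17.9
z = -0.9888
SAT-scale = SAT = 500 + 100z
Carry z at full precision (z = -17.7 / 17.9) into the conversion:
SAT-scale = 500 + 100 * (-17.7 / 17.9) = 500 + -1770 / 17.9
SAT-scale = 500 + -98.8827
SAT-scale = 401.1173

401.1173
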